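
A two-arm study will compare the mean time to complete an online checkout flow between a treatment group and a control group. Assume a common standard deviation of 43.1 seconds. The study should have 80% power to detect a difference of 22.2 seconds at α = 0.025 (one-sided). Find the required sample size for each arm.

60 per group

For two equal groups, n per group = 2·((z_α + z_β)·σ/δ)².
z_α = 1.960; z_β = 0.842 (power 80%).
n = 2 × (2.802 × 43.1 / 22.2)² = 2 × 29.59 = 59.18
Round up: n = 60 per group.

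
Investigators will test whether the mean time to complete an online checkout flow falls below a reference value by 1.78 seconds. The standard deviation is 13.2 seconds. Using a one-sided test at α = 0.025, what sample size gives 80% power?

For a one-sample z-test, n = ((z_α + z_β)·σ/δ)².
z_α = 1.960 (one-sided α = 0.025); z_β = 0.842 (power 80% → β = 0.2).
n = (2.802 × 13.2 / 1.78)² = 431.76
Round up: n = 432.

432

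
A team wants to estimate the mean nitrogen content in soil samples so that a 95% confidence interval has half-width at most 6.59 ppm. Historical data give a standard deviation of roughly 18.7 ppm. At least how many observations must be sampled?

For a mean, the margin of error is E = z·σ/√n, so n = (zσ/E)².
At 95% confidence, z = 1.960.
n = (1.960 × 18.7 / 6.59)² = 30.93
Round up: n = 31.

31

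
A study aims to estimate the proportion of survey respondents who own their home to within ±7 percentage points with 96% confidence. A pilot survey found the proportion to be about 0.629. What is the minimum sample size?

n = 201

For a proportion with margin E = 0.07 at 96% confidence, z = 2.054.
n = p̂(1−p̂)(z/E)² = 0.629 × 0.371 × (2.054/0.07)² = 200.92
Round up: n = 201.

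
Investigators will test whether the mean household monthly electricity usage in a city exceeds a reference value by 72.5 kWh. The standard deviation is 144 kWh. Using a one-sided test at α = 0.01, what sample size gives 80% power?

40

For a one-sample z-test, n = ((z_α + z_β)·σ/δ)².
z_α = 2.326 (one-sided α = 0.01); z_β = 0.842 (power 80% → β = 0.2).
n = (3.168 × 144 / 72.5)² = 39.59
Round up: n = 40.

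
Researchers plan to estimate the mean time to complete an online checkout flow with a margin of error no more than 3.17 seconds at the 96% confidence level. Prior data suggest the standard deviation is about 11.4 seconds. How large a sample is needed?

For a mean, the margin of error is E = z·σ/√n, so n = (zσ/E)².
At 96% confidence, z = 2.054.
n = (2.054 × 11.4 / 3.17)² = 54.56
Round up: n = 55.

55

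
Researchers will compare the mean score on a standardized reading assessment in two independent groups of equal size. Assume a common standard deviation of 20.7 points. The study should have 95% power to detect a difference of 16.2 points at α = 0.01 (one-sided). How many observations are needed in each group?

For two equal groups, n per group = 2·((z_α + z_β)·σ/δ)².
z_α = 2.326; z_β = 1.645 (power 95%).
n = 2 × (3.971 × 20.7 / 16.2)² = 2 × 25.75 = 51.50
Round up: n = 52 per group.

52 per group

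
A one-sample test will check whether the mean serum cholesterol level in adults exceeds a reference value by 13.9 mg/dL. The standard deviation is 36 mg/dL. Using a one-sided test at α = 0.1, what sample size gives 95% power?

58

For a one-sample z-test, n = ((z_α + z_β)·σ/δ)².
z_α = 1.282 (one-sided α = 0.1); z_β = 1.645 (power 95% → β = 0.05).
n = (2.927 × 36 / 13.9)² = 57.47
Round up: n = 58.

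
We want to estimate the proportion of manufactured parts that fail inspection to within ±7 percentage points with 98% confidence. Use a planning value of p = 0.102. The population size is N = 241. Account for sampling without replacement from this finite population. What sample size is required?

For a proportion with margin E = 0.07 at 98% confidence, z = 2.326.
n = p̂(1−p̂)(z/E)² = 0.102 × 0.898 × (2.326/0.07)² = 101.13 — call this n₀.
Finite-population correction with N = 241: n = n₀ / (1 + (n₀−1)/N) = 101.13 / 1.415 = 71.47
Round up: n = 72.

72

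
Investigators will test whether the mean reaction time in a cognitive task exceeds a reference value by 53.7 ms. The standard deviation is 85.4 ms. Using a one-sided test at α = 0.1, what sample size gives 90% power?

For a one-sample z-test, n = ((z_α + z_β)·σ/δ)².
z_α = 1.282 (one-sided α = 0.1); z_β = 1.282 (power 90% → β = 0.1).
n = (2.564 × 85.4 / 53.7)² = 16.63
Round up: n = 17.

17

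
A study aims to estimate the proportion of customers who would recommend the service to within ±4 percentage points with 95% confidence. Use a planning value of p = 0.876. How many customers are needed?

261

For a proportion with margin E = 0.04 at 95% confidence, z = 1.960.
n = p̂(1−p̂)(z/E)² = 0.876 × 0.124 × (1.960/0.04)² = 260.81
Round up: n = 261.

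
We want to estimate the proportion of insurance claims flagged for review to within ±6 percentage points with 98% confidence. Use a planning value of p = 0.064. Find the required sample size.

91

For a proportion with margin E = 0.06 at 98% confidence, z = 2.326.
n = p̂(1−p̂)(z/E)² = 0.064 × 0.936 × (2.326/0.06)² = 90.03
Round up: n = 91.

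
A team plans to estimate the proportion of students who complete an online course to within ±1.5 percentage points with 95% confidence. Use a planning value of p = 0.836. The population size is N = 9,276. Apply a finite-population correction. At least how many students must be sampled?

n = 1870

For a proportion with margin E = 0.015 at 95% confidence, z = 1.960.
n = p̂(1−p̂)(z/E)² = 0.836 × 0.164 × (1.960/0.015)² = 2340.88 — call this n₀.
Finite-population correction with N = 9,276: n = n₀ / (1 + (n₀−1)/N) = 2340.88 / 1.252 = 1869.71
Round up: n = 1870.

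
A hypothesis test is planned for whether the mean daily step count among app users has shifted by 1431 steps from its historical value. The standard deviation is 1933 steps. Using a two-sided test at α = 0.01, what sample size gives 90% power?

For a one-sample z-test, n = ((z_{α/2} + z_β)·σ/δ)².
z_{α/2} = 2.576 (two-sided α = 0.01); z_β = 1.282 (power 90% → β = 0.1).
n = (3.858 × 1933 / 1431)² = 27.16
Round up: n = 28.

28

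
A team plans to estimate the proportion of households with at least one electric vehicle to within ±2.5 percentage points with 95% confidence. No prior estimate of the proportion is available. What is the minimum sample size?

For a proportion with margin E = 0.025 at 95% confidence, z = 1.960.
With no prior estimate, use p = 0.5, which maximizes p(1−p) at 0.25.
n = 0.25 × (z/E)² = 0.25 × (1.960/0.025)² = 1536.64
Round up: n = 1537.

n = 1537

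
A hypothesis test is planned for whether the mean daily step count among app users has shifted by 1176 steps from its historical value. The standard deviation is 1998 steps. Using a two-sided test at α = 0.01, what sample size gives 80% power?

For a one-sample z-test, n = ((z_{α/2} + z_β)·σ/δ)².
z_{α/2} = 2.576 (two-sided α = 0.01); z_β = 0.842 (power 80% → β = 0.2).
n = (3.418 × 1998 / 1176)² = 33.72
Round up: n = 34.

34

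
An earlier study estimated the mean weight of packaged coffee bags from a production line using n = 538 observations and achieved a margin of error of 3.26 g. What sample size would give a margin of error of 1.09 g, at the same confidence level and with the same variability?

n = 4813

Margin of error scales as 1/√n, so n₂ = n₁·(E₁/E₂)².
n₂ = 538 × (3.26/1.09)² = 538 × 8.945 = 4812.41
Round up: n₂ = 4813.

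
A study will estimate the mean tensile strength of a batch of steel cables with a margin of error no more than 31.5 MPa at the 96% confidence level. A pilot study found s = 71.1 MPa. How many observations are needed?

22

For a mean, the margin of error is E = z·σ/√n, so n = (zσ/E)².
At 96% confidence, z = 2.054.
n = (2.054 × 71.1 / 31.5)² = 21.49
Round up: n = 22.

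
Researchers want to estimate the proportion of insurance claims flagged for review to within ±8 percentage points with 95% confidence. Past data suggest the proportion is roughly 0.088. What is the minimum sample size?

For a proportion with margin E = 0.08 at 95% confidence, z = 1.960.
n = p̂(1−p̂)(z/E)² = 0.088 × 0.912 × (1.960/0.08)² = 48.17
Round up: n = 49.

49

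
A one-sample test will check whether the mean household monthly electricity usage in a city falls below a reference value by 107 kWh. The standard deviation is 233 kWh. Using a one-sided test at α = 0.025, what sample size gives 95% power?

62

For a one-sample z-test, n = ((z_α + z_β)·σ/δ)².
z_α = 1.960 (one-sided α = 0.025); z_β = 1.645 (power 95% → β = 0.05).
n = (3.605 × 233 / 107)² = 61.62
Round up: n = 62.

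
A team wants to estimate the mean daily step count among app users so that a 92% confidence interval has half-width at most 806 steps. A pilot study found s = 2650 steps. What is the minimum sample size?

n = 34

For a mean, the margin of error is E = z·σ/√n, so n = (zσ/E)².
At 92% confidence, z = 1.751.
n = (1.751 × 2650 / 806)² = 33.14
Round up: n = 34.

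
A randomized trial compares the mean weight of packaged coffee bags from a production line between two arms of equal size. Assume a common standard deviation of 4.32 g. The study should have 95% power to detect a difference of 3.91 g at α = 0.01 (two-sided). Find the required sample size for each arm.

For two equal groups, n per group = 2·((z_{α/2} + z_β)·σ/δ)².
z_{α/2} = 2.576; z_β = 1.645 (power 95%).
n = 2 × (4.221 × 4.32 / 3.91)² = 2 × 21.75 = 43.50
Round up: n = 44 per group.

44 per group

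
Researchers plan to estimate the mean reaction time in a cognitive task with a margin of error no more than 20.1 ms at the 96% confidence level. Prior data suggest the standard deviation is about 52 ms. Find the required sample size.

For a mean, the margin of error is E = z·σ/√n, so n = (zσ/E)².
At 96% confidence, z = 2.054.
n = (2.054 × 52 / 20.1)² = 28.24
Round up: n = 29.

n = 29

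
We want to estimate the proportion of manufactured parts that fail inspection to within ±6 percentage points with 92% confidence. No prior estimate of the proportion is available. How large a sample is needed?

For a proportion with margin E = 0.06 at 92% confidence, z = 1.751.
With no prior estimate, use p = 0.5, which maximizes p(1−p) at 0.25.
n = 0.25 × (z/E)² = 0.25 × (1.751/0.06)² = 212.92
Round up: n = 213.

213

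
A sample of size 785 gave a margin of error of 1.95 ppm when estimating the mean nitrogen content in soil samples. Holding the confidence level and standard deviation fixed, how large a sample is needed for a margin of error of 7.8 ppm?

Margin of error scales as 1/√n, so n₂ = n₁·(E₁/E₂)².
n₂ = 785 × (1.95/7.8)² = 785 × 0.0625 = 49.06
Round up: n₂ = 50.

50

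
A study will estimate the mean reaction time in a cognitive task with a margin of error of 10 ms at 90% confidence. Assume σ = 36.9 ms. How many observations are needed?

For a mean, the margin of error is E = z·σ/√n, so n = (zσ/E)².
At 90% confidence, z = 1.645.
n = (1.645 × 36.9 / 10)² = 36.85
Round up: n = 37.

n = 37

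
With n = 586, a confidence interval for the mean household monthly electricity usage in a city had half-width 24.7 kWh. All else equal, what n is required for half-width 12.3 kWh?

2364

Margin of error scales as 1/√n, so n₂ = n₁·(E₁/E₂)².
n₂ = 586 × (24.7/12.3)² = 586 × 4.033 = 2363.34
Round up: n₂ = 2364.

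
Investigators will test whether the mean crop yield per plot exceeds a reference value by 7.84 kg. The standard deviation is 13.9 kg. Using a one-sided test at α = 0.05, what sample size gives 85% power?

For a one-sample z-test, n = ((z_α + z_β)·σ/δ)².
z_α = 1.645 (one-sided α = 0.05); z_β = 1.036 (power 85% → β = 0.15).
n = (2.681 × 13.9 / 7.84)² = 22.59
Round up: n = 23.

23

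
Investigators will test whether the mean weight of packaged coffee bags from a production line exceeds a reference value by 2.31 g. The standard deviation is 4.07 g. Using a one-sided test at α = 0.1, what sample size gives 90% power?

For a one-sample z-test, n = ((z_α + z_β)·σ/δ)².
z_α = 1.282 (one-sided α = 0.1); z_β = 1.282 (power 90% → β = 0.1).
n = (2.564 × 4.07 / 2.31)² = 20.41
Round up: n = 21.

21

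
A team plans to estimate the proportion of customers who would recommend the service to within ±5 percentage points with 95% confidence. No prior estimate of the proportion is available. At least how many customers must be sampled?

For a proportion with margin E = 0.05 at 95% confidence, z = 1.960.
With no prior estimate, use p = 0.5, which maximizes p(1−p) at 0.25.
n = 0.25 × (z/E)² = 0.25 × (1.960/0.05)² = 384.16
Round up: n = 385.

385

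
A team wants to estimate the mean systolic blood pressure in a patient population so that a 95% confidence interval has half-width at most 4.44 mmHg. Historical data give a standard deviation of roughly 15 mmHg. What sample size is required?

For a mean, the margin of error is E = z·σ/√n, so n = (zσ/E)².
At 95% confidence, z = 1.960.
n = (1.960 × 15 / 4.44)² = 43.85
Round up: n = 44.

44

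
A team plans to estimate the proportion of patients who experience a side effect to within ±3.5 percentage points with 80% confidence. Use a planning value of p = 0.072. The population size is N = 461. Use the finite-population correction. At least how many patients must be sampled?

For a proportion with margin E = 0.035 at 80% confidence, z = 1.282.
n = p̂(1−p̂)(z/E)² = 0.072 × 0.928 × (1.282/0.035)² = 89.64 — call this n₀.
Finite-population correction with N = 461: n = n₀ / (1 + (n₀−1)/N) = 89.64 / 1.192 = 75.20
Round up: n = 76.

76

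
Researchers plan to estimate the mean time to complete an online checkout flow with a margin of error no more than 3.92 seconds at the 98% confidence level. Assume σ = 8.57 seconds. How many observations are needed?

26

For a mean, the margin of error is E = z·σ/√n, so n = (zσ/E)².
At 98% confidence, z = 2.326.
n = (2.326 × 8.57 / 3.92)² = 25.86
Round up: n = 26.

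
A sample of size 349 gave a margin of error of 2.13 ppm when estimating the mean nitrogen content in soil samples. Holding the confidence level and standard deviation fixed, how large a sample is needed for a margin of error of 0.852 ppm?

2182

Margin of error scales as 1/√n, so n₂ = n₁·(E₁/E₂)².
n₂ = 349 × (2.13/0.852)² = 349 × 6.25 = 2181.25
Round up: n₂ = 2182.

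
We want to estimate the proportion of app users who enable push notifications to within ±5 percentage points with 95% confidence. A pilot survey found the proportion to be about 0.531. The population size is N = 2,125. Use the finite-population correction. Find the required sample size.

325

For a proportion with margin E = 0.05 at 95% confidence, z = 1.960.
n = p̂(1−p̂)(z/E)² = 0.531 × 0.469 × (1.960/0.05)² = 382.68 — call this n₀.
Finite-population correction with N = 2,125: n = n₀ / (1 + (n₀−1)/N) = 382.68 / 1.18 = 324.31
Round up: n = 325.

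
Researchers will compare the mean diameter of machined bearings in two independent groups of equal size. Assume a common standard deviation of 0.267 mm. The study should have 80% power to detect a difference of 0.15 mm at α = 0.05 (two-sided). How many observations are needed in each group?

50 per group

For two equal groups, n per group = 2·((z_{α/2} + z_β)·σ/δ)².
z_{α/2} = 1.960; z_β = 0.842 (power 80%).
n = 2 × (2.802 × 0.267 / 0.15)² = 2 × 24.88 = 49.76
Round up: n = 50 per group.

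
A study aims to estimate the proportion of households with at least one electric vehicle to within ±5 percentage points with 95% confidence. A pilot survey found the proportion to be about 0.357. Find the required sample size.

For a proportion with margin E = 0.05 at 95% confidence, z = 1.960.
n = p̂(1−p̂)(z/E)² = 0.357 × 0.643 × (1.960/0.05)² = 352.74
Round up: n = 353.

353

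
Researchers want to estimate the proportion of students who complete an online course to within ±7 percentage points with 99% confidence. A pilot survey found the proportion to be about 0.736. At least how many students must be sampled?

n = 264

For a proportion with margin E = 0.07 at 99% confidence, z = 2.576.
n = p̂(1−p̂)(z/E)² = 0.736 × 0.264 × (2.576/0.07)² = 263.13
Round up: n = 264.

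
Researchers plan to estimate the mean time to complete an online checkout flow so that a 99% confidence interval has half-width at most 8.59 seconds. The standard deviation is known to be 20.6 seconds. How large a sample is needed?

39

For a mean, the margin of error is E = z·σ/√n, so n = (zσ/E)².
At 99% confidence, z = 2.576.
n = (2.576 × 20.6 / 8.59)² = 38.16
Round up: n = 39.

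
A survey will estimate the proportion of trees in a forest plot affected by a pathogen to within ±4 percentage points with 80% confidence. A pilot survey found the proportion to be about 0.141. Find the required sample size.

For a proportion with margin E = 0.04 at 80% confidence, z = 1.282.
n = p̂(1−p̂)(z/E)² = 0.141 × 0.859 × (1.282/0.04)² = 124.41
Round up: n = 125.

n = 125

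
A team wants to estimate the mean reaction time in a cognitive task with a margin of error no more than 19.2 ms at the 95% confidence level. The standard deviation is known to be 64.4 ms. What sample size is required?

n = 44

For a mean, the margin of error is E = z·σ/√n, so n = (zσ/E)².
At 95% confidence, z = 1.960.
n = (1.960 × 64.4 / 19.2)² = 43.22
Round up: n = 44.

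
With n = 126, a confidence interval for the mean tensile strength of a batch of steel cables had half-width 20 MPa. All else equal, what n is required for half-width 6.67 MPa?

Margin of error scales as 1/√n, so n₂ = n₁·(E₁/E₂)².
n₂ = 126 × (20/6.67)² = 126 × 8.991 = 1132.87
Round up: n₂ = 1133.

n = 1133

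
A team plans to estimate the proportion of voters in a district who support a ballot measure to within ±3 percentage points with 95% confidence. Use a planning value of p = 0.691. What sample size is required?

For a proportion with margin E = 0.03 at 95% confidence, z = 1.960.
n = p̂(1−p̂)(z/E)² = 0.691 × 0.309 × (1.960/0.03)² = 911.39
Round up: n = 912.

912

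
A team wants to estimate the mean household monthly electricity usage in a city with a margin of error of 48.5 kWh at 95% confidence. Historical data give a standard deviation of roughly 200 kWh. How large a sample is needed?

For a mean, the margin of error is E = z·σ/√n, so n = (zσ/E)².
At 95% confidence, z = 1.960.
n = (1.960 × 200 / 48.5)² = 65.33
Round up: n = 66.

n = 66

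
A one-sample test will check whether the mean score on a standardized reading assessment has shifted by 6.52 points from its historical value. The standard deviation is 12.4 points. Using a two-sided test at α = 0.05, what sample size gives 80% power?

n = 29

For a one-sample z-test, n = ((z_{α/2} + z_β)·σ/δ)².
z_{α/2} = 1.960 (two-sided α = 0.05); z_β = 0.842 (power 80% → β = 0.2).
n = (2.802 × 12.4 / 6.52)² = 28.40
Round up: n = 29.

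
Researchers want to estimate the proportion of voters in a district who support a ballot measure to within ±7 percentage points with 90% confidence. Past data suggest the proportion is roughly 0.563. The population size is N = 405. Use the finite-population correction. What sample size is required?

For a proportion with margin E = 0.07 at 90% confidence, z = 1.645.
n = p̂(1−p̂)(z/E)² = 0.563 × 0.437 × (1.645/0.07)² = 135.87 — call this n₀.
Finite-population correction with N = 405: n = n₀ / (1 + (n₀−1)/N) = 135.87 / 1.333 = 101.93
Round up: n = 102.

102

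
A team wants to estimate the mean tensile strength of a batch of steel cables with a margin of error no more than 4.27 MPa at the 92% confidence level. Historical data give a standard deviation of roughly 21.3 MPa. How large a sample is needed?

For a mean, the margin of error is E = z·σ/√n, so n = (zσ/E)².
At 92% confidence, z = 1.751.
n = (1.751 × 21.3 / 4.27)² = 76.29
Round up: n = 77.

77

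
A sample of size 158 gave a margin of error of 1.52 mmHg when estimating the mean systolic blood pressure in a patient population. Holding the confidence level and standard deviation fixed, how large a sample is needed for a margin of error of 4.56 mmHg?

Margin of error scales as 1/√n, so n₂ = n₁·(E₁/E₂)².
n₂ = 158 × (1.52/4.56)² = 158 × 0.1111 = 17.55
Round up: n₂ = 18.

18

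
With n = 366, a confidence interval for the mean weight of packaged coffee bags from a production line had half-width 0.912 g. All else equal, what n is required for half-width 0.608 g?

Margin of error scales as 1/√n, so n₂ = n₁·(E₁/E₂)².
n₂ = 366 × (0.912/0.608)² = 366 × 2.25 = 823.50
Round up: n₂ = 824.

n = 824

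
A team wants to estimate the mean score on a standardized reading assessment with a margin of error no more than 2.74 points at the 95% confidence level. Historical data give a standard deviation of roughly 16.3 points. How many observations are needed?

136

For a mean, the margin of error is E = z·σ/√n, so n = (zσ/E)².
At 95% confidence, z = 1.960.
n = (1.960 × 16.3 / 2.74)² = 135.95
Round up: n = 136.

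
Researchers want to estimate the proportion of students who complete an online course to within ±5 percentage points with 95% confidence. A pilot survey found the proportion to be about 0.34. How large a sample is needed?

345

For a proportion with margin E = 0.05 at 95% confidence, z = 1.960.
n = p̂(1−p̂)(z/E)² = 0.34 × 0.66 × (1.960/0.05)² = 344.82
Round up: n = 345.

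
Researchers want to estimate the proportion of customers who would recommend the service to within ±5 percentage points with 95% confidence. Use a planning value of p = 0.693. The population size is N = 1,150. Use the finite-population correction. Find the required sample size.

For a proportion with margin E = 0.05 at 95% confidence, z = 1.960.
n = p̂(1−p̂)(z/E)² = 0.693 × 0.307 × (1.960/0.05)² = 326.92 — call this n₀.
Finite-population correction with N = 1,150: n = n₀ / (1 + (n₀−1)/N) = 326.92 / 1.283 = 254.81
Round up: n = 255.

255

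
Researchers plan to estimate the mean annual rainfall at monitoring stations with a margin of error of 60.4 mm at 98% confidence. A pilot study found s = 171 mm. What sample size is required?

For a mean, the margin of error is E = z·σ/√n, so n = (zσ/E)².
At 98% confidence, z = 2.326.
n = (2.326 × 171 / 60.4)² = 43.36
Round up: n = 44.

44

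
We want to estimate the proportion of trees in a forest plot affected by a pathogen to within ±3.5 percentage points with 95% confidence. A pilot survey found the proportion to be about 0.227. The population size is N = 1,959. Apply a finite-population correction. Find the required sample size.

430

For a proportion with margin E = 0.035 at 95% confidence, z = 1.960.
n = p̂(1−p̂)(z/E)² = 0.227 × 0.773 × (1.960/0.035)² = 550.28 — call this n₀.
Finite-population correction with N = 1,959: n = n₀ / (1 + (n₀−1)/N) = 550.28 / 1.28 = 429.91
Round up: n = 430.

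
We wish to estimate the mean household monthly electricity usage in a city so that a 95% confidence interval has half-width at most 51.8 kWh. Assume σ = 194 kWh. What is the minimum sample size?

For a mean, the margin of error is E = z·σ/√n, so n = (zσ/E)².
At 95% confidence, z = 1.960.
n = (1.960 × 194 / 51.8)² = 53.88
Round up: n = 54.

54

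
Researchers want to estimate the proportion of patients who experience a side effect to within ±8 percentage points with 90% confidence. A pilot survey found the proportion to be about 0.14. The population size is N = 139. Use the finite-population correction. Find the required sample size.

For a proportion with margin E = 0.08 at 90% confidence, z = 1.645.
n = p̂(1−p̂)(z/E)² = 0.14 × 0.86 × (1.645/0.08)² = 50.91 — call this n₀.
Finite-population correction with N = 139: n = n₀ / (1 + (n₀−1)/N) = 50.91 / 1.359 = 37.46
Round up: n = 38.

38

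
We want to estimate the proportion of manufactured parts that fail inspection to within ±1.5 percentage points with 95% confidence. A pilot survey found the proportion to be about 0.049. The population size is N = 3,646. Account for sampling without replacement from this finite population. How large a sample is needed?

For a proportion with margin E = 0.015 at 95% confidence, z = 1.960.
n = p̂(1−p̂)(z/E)² = 0.049 × 0.951 × (1.960/0.015)² = 795.62 — call this n₀.
Finite-population correction with N = 3,646: n = n₀ / (1 + (n₀−1)/N) = 795.62 / 1.218 = 653.22
Round up: n = 654.

n = 654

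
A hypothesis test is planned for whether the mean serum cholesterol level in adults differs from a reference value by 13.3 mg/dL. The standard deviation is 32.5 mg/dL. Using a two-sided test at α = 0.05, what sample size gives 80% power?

For a one-sample z-test, n = ((z_{α/2} + z_β)·σ/δ)².
z_{α/2} = 1.960 (two-sided α = 0.05); z_β = 0.842 (power 80% → β = 0.2).
n = (2.802 × 32.5 / 13.3)² = 46.88
Round up: n = 47.

47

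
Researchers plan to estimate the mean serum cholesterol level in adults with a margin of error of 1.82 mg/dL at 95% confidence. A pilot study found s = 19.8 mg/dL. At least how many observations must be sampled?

For a mean, the margin of error is E = z·σ/√n, so n = (zσ/E)².
At 95% confidence, z = 1.960.
n = (1.960 × 19.8 / 1.82)² = 454.67
Round up: n = 455.

n = 455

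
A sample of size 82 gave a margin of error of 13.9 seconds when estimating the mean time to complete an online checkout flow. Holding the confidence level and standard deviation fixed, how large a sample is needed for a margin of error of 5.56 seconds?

513

Margin of error scales as 1/√n, so n₂ = n₁·(E₁/E₂)².
n₂ = 82 × (13.9/5.56)² = 82 × 6.25 = 512.50
Round up: n₂ = 513.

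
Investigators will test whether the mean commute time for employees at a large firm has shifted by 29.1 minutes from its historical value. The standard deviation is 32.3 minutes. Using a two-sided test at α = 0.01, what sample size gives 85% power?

For a one-sample z-test, n = ((z_{α/2} + z_β)·σ/δ)².
z_{α/2} = 2.576 (two-sided α = 0.01); z_β = 1.036 (power 85% → β = 0.15).
n = (3.612 × 32.3 / 29.1)² = 16.07
Round up: n = 17.

17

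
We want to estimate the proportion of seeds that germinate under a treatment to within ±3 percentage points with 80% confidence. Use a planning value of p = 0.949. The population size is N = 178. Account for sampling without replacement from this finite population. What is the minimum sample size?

n = 60

For a proportion with margin E = 0.03 at 80% confidence, z = 1.282.
n = p̂(1−p̂)(z/E)² = 0.949 × 0.051 × (1.282/0.03)² = 88.38 — call this n₀.
Finite-population correction with N = 178: n = n₀ / (1 + (n₀−1)/N) = 88.38 / 1.491 = 59.28
Round up: n = 60.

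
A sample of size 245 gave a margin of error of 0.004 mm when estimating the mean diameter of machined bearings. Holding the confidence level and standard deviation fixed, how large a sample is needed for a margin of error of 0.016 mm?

16

Margin of error scales as 1/√n, so n₂ = n₁·(E₁/E₂)².
n₂ = 245 × (0.004/0.016)² = 245 × 0.0625 = 15.31
Round up: n₂ = 16.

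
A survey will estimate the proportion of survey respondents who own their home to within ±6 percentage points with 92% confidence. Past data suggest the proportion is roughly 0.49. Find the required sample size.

n = 213

For a proportion with margin E = 0.06 at 92% confidence, z = 1.751.
n = p̂(1−p̂)(z/E)² = 0.49 × 0.51 × (1.751/0.06)² = 212.83
Round up: n = 213.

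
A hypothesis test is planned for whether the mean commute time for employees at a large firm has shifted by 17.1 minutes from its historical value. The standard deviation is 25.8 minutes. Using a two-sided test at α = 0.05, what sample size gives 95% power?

30

For a one-sample z-test, n = ((z_{α/2} + z_β)·σ/δ)².
z_{α/2} = 1.960 (two-sided α = 0.05); z_β = 1.645 (power 95% → β = 0.05).
n = (3.605 × 25.8 / 17.1)² = 29.58
Round up: n = 30.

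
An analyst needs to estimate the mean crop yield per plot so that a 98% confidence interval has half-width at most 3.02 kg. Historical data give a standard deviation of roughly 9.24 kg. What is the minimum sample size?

n = 51

For a mean, the margin of error is E = z·σ/√n, so n = (zσ/E)².
At 98% confidence, z = 2.326.
n = (2.326 × 9.24 / 3.02)² = 50.65
Round up: n = 51.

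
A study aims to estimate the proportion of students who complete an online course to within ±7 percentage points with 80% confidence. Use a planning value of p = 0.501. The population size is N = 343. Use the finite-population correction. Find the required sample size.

For a proportion with margin E = 0.07 at 80% confidence, z = 1.282.
n = p̂(1−p̂)(z/E)² = 0.501 × 0.499 × (1.282/0.07)² = 83.85 — call this n₀.
Finite-population correction with N = 343: n = n₀ / (1 + (n₀−1)/N) = 83.85 / 1.242 = 67.51
Round up: n = 68.

68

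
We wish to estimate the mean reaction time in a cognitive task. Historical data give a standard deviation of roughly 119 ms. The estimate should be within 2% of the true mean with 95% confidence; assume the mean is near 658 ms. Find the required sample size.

For a mean, the margin of error is E = z·σ/√n, so n = (zσ/E)².
At 95% confidence, z = 1.960.
E = 2% of 658 = 13.16 ms.
n = (1.960 × 119 / 13.16)² = 314.12
Round up: n = 315.

315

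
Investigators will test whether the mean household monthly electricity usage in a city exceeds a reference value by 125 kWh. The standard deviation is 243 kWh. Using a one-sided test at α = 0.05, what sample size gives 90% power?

33

For a one-sample z-test, n = ((z_α + z_β)·σ/δ)².
z_α = 1.645 (one-sided α = 0.05); z_β = 1.282 (power 90% → β = 0.1).
n = (2.927 × 243 / 125)² = 32.38
Round up: n = 33.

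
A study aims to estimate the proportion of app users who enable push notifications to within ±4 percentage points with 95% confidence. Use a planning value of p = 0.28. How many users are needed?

For a proportion with margin E = 0.04 at 95% confidence, z = 1.960.
n = p̂(1−p̂)(z/E)² = 0.28 × 0.72 × (1.960/0.04)² = 484.04
Round up: n = 485.

n = 485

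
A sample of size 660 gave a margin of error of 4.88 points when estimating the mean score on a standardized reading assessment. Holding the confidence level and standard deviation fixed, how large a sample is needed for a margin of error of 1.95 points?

Margin of error scales as 1/√n, so n₂ = n₁·(E₁/E₂)².
n₂ = 660 × (4.88/1.95)² = 660 × 6.263 = 4133.58
Round up: n₂ = 4134.

n = 4134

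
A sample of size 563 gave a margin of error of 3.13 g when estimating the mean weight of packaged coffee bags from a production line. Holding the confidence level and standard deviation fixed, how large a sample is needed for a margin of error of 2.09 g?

1263

Margin of error scales as 1/√n, so n₂ = n₁·(E₁/E₂)².
n₂ = 563 × (3.13/2.09)² = 563 × 2.243 = 1262.81
Round up: n₂ = 1263.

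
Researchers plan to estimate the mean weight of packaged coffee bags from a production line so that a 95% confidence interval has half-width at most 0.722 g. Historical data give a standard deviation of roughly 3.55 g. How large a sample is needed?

n = 93

For a mean, the margin of error is E = z·σ/√n, so n = (zσ/E)².
At 95% confidence, z = 1.960.
n = (1.960 × 3.55 / 0.722)² = 92.87
Round up: n = 93.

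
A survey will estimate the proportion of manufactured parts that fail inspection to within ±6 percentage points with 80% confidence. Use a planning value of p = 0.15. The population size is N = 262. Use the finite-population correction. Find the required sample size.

For a proportion with margin E = 0.06 at 80% confidence, z = 1.282.
n = p̂(1−p̂)(z/E)² = 0.15 × 0.85 × (1.282/0.06)² = 58.21 — call this n₀.
Finite-population correction with N = 262: n = n₀ / (1 + (n₀−1)/N) = 58.21 / 1.218 = 47.79
Round up: n = 48.

n = 48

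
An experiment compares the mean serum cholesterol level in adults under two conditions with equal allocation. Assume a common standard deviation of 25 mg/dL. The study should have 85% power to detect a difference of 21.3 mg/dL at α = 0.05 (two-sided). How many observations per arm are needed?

25 per group

For two equal groups, n per group = 2·((z_{α/2} + z_β)·σ/δ)².
z_{α/2} = 1.960; z_β = 1.036 (power 85%).
n = 2 × (2.996 × 25 / 21.3)² = 2 × 12.37 = 24.74
Round up: n = 25 per group.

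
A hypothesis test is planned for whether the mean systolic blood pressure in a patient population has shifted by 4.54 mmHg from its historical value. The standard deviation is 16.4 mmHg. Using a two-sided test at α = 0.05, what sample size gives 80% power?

103

For a one-sample z-test, n = ((z_{α/2} + z_β)·σ/δ)².
z_{α/2} = 1.960 (two-sided α = 0.05); z_β = 0.842 (power 80% → β = 0.2).
n = (2.802 × 16.4 / 4.54)² = 102.45
Round up: n = 103.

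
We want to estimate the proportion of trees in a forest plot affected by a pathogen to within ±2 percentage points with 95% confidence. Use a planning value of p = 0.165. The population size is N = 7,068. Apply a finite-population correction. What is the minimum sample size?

For a proportion with margin E = 0.02 at 95% confidence, z = 1.960.
n = p̂(1−p̂)(z/E)² = 0.165 × 0.835 × (1.960/0.02)² = 1323.19 — call this n₀.
Finite-population correction with N = 7,068: n = n₀ / (1 + (n₀−1)/N) = 1323.19 / 1.187 = 1114.73
Round up: n = 1115.

n = 1115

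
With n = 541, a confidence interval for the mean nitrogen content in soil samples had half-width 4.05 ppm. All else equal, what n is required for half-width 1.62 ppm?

Margin of error scales as 1/√n, so n₂ = n₁·(E₁/E₂)².
n₂ = 541 × (4.05/1.62)² = 541 × 6.25 = 3381.25
Round up: n₂ = 3382.

n = 3382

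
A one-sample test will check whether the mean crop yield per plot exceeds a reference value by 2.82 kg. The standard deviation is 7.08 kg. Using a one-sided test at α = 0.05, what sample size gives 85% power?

For a one-sample z-test, n = ((z_α + z_β)·σ/δ)².
z_α = 1.645 (one-sided α = 0.05); z_β = 1.036 (power 85% → β = 0.15).
n = (2.681 × 7.08 / 2.82)² = 45.31
Round up: n = 46.

n = 46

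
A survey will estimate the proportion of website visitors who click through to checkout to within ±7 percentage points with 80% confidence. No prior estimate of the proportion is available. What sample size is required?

For a proportion with margin E = 0.07 at 80% confidence, z = 1.282.
With no prior estimate, use p = 0.5, which maximizes p(1−p) at 0.25.
n = 0.25 × (z/E)² = 0.25 × (1.282/0.07)² = 83.85
Round up: n = 84.

n = 84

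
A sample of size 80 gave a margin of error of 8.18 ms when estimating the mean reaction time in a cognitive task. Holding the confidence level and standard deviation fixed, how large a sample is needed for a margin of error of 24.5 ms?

Margin of error scales as 1/√n, so n₂ = n₁·(E₁/E₂)².
n₂ = 80 × (8.18/24.5)² = 80 × 0.1115 = 8.92
Round up: n₂ = 9.

9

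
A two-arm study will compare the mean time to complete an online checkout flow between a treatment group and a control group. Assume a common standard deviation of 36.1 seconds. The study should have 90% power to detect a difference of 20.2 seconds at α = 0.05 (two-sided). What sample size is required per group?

68 per group

For two equal groups, n per group = 2·((z_{α/2} + z_β)·σ/δ)².
z_{α/2} = 1.960; z_β = 1.282 (power 90%).
n = 2 × (3.242 × 36.1 / 20.2)² = 2 × 33.57 = 67.14
Round up: n = 68 per group.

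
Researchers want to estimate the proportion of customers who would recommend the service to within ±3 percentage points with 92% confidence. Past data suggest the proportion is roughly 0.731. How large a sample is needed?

For a proportion with margin E = 0.03 at 92% confidence, z = 1.751.
n = p̂(1−p̂)(z/E)² = 0.731 × 0.269 × (1.751/0.03)² = 669.88
Round up: n = 670.

n = 670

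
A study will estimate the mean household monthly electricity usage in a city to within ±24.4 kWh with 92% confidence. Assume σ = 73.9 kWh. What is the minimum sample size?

For a mean, the margin of error is E = z·σ/√n, so n = (zσ/E)².
At 92% confidence, z = 1.751.
n = (1.751 × 73.9 / 24.4)² = 28.12
Round up: n = 29.

29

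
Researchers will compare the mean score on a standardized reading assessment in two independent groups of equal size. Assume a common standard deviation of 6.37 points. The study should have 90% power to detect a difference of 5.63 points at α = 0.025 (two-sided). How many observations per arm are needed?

For two equal groups, n per group = 2·((z_{α/2} + z_β)·σ/δ)².
z_{α/2} = 2.241; z_β = 1.282 (power 90%).
n = 2 × (3.523 × 6.37 / 5.63)² = 2 × 15.89 = 31.78
Round up: n = 32 per group.

32 per group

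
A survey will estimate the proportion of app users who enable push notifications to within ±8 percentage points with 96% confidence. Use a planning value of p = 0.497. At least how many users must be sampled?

For a proportion with margin E = 0.08 at 96% confidence, z = 2.054.
n = p̂(1−p̂)(z/E)² = 0.497 × 0.503 × (2.054/0.08)² = 164.80
Round up: n = 165.

n = 165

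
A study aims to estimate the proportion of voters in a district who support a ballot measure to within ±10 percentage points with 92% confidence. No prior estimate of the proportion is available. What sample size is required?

For a proportion with margin E = 0.1 at 92% confidence, z = 1.751.
With no prior estimate, use p = 0.5, which maximizes p(1−p) at 0.25.
n = 0.25 × (z/E)² = 0.25 × (1.751/0.1)² = 76.65
Round up: n = 77.

n = 77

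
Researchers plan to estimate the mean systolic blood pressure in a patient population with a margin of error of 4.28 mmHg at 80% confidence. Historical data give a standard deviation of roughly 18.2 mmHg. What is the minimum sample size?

For a mean, the margin of error is E = z·σ/√n, so n = (zσ/E)².
At 80% confidence, z = 1.282.
n = (1.282 × 18.2 / 4.28)² = 29.72
Round up: n = 30.

30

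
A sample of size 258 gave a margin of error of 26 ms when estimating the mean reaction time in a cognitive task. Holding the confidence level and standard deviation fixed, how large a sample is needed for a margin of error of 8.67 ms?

Margin of error scales as 1/√n, so n₂ = n₁·(E₁/E₂)².
n₂ = 258 × (26/8.67)² = 258 × 8.993 = 2320.19
Round up: n₂ = 2321.

2321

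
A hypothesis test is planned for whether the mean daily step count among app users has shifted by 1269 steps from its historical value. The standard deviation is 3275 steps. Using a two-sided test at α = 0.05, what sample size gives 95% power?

For a one-sample z-test, n = ((z_{α/2} + z_β)·σ/δ)².
z_{α/2} = 1.960 (two-sided α = 0.05); z_β = 1.645 (power 95% → β = 0.05).
n = (3.605 × 3275 / 1269)² = 86.56
Round up: n = 87.

87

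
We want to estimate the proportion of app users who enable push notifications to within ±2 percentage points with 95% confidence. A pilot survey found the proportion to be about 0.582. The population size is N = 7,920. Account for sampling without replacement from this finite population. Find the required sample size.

For a proportion with margin E = 0.02 at 95% confidence, z = 1.960.
n = p̂(1−p̂)(z/E)² = 0.582 × 0.418 × (1.960/0.02)² = 2336.42 — call this n₀.
Finite-population correction with N = 7,920: n = n₀ / (1 + (n₀−1)/N) = 2336.42 / 1.295 = 1804.19
Round up: n = 1805.

1805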